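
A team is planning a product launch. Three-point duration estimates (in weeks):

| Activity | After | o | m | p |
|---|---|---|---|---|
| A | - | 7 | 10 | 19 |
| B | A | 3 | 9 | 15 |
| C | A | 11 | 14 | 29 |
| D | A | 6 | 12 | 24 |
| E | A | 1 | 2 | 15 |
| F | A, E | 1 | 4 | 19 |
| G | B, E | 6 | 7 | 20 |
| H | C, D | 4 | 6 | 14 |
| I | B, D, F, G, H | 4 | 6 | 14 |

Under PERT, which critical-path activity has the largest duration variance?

C

te_A = (7 + 4·10 + 19)/6 = 66/6 = 11; σ²_A = ((19−7)/6)² = 4.000
te_B = (3 + 4·9 + 15)/6 = 54/6 = 9; σ²_B = ((15−3)/6)² = 4.000
te_C = (11 + 4·14 + 29)/6 = 96/6 = 16; σ²_C = ((29−11)/6)² = 9.000
te_D = (6 + 4·12 + 24)/6 = 78/6 = 13; σ²_D = ((24−6)/6)² = 9.000
te_E = (1 + 4·2 + 15)/6 = 24/6 = 4; σ²_E = ((15−1)/6)² = 5.444
te_F = (1 + 4·4 + 19)/6 = 36/6 = 6; σ²_F = ((19−1)/6)² = 9.000
te_G = (6 + 4·7 + 20)/6 = 54/6 = 9; σ²_G = ((20−6)/6)² = 5.444
te_H = (4 + 4·6 + 14)/6 = 42/6 = 7; σ²_H = ((14−4)/6)² = 2.778
te_I = (4 + 4·6 + 14)/6 = 42/6 = 7; σ²_I = ((14−4)/6)² = 2.778

Forward pass:
ES_A = 0; EF_A = 11
ES_B = 11; EF_B = 11+9 = 20
ES_C = 11; EF_C = 11+16 = 27
ES_D = 11; EF_D = 11+13 = 24
ES_E = 11; EF_E = 11+4 = 15
ES_F = max(EF_A=11, EF_E=15) = 15; EF_F = 15+6 = 21
ES_G = max(EF_B=20, EF_E=15) = 20; EF_G = 20+9 = 29
ES_H = max(EF_C=27, EF_D=24) = 27; EF_H = 27+7 = 34
ES_I = max(EF_B=20, EF_D=24, EF_F=21, EF_G=29, EF_H=34) = 34; EF_I = 34+7 = 41
Expected project duration μ = 41 weeks. Critical path: A → C → H → I.

Variances on critical path: σ²_A=4.000, σ²_C=9.000, σ²_H=2.778, σ²_I=2.778.
Largest is σ²_C = 9.000.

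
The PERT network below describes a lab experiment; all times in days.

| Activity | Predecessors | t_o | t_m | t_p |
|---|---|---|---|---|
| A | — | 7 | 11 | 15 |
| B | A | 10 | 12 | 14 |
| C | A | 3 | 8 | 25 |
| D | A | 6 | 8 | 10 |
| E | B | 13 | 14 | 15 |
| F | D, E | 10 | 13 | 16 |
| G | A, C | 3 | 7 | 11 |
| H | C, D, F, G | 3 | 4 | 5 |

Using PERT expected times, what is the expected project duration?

te_A = (7 + 4·11 + 15)/6 = 66/6 = 11
te_B = (10 + 4·12 + 14)/6 = 72/6 = 12
te_C = (3 + 4·8 + 25)/6 = 60/6 = 10
te_D = (6 + 4·8 + 10)/6 = 48/6 = 8
te_E = (13 + 4·14 + 15)/6 = 84/6 = 14
te_F = (10 + 4·13 + 16)/6 = 78/6 = 13
te_G = (3 + 4·7 + 11)/6 = 42/6 = 7
te_H = (3 + 4·4 + 5)/6 = 24/6 = 4

Forward pass:
ES_A = 0; EF_A = 11
ES_B = 11; EF_B = 11+12 = 23
ES_C = 11; EF_C = 11+10 = 21
ES_D = 11; EF_D = 11+8 = 19
ES_E = 23; EF_E = 23+14 = 37
ES_F = max(EF_D=19, EF_E=37) = 37; EF_F = 37+13 = 50
ES_G = max(EF_A=11, EF_C=21) = 21; EF_G = 21+7 = 28
ES_H = max(EF_C=21, EF_D=19, EF_F=50, EF_G=28) = 50; EF_H = 50+4 = 54
Expected project duration μ = 54 days. Critical path: A → B → E → F → H.

54 days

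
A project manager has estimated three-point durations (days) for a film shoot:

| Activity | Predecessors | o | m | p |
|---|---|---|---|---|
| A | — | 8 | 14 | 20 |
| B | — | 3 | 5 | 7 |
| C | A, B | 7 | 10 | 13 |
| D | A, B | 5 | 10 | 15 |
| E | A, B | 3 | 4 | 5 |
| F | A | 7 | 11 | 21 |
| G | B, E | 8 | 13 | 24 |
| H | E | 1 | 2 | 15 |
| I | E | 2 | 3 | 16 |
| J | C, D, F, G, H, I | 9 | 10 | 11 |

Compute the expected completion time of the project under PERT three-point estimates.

42 days

te_A = (8 + 4·14 + 20)/6 = 84/6 = 14
te_B = (3 + 4·5 + 7)/6 = 30/6 = 5
te_C = (7 + 4·10 + 13)/6 = 60/6 = 10
te_D = (5 + 4·10 + 15)/6 = 60/6 = 10
te_E = (3 + 4·4 + 5)/6 = 24/6 = 4
te_F = (7 + 4·11 + 21)/6 = 72/6 = 12
te_G = (8 + 4·13 + 24)/6 = 84/6 = 14
te_H = (1 + 4·2 + 15)/6 = 24/6 = 4
te_I = (2 + 4·3 + 16)/6 = 30/6 = 5
te_J = (9 + 4·10 + 11)/6 = 60/6 = 10

Forward pass:
ES_A = 0; EF_A = 14
ES_B = 0; EF_B = 5
ES_C = max(EF_A=14, EF_B=5) = 14; EF_C = 14+10 = 24
ES_D = max(EF_A=14, EF_B=5) = 14; EF_D = 14+10 = 24
ES_E = max(EF_A=14, EF_B=5) = 14; EF_E = 14+4 = 18
ES_F = 14; EF_F = 14+12 = 26
ES_G = max(EF_B=5, EF_E=18) = 18; EF_G = 18+14 = 32
ES_H = 18; EF_H = 18+4 = 22
ES_I = 18; EF_I = 18+5 = 23
ES_J = max(EF_C=24, EF_D=24, EF_F=26, EF_G=32, EF_H=22, EF_I=23) = 32; EF_J = 32+10 = 42
Expected project duration μ = 42 days. Critical path: A → E → G → J.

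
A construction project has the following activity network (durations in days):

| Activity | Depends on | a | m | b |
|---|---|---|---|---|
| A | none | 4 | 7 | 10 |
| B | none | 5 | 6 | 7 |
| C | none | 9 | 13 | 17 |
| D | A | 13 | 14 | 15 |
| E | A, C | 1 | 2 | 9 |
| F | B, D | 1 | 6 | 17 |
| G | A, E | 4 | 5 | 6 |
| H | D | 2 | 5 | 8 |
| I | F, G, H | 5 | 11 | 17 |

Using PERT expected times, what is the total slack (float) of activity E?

te_A = (4 + 4·7 + 10)/6 = 42/6 = 7
te_B = (5 + 4·6 + 7)/6 = 36/6 = 6
te_C = (9 + 4·13 + 17)/6 = 78/6 = 13
te_D = (13 + 4·14 + 15)/6 = 84/6 = 14
te_E = (1 + 4·2 + 9)/6 = 18/6 = 3
te_F = (1 + 4·6 + 17)/6 = 42/6 = 7
te_G = (4 + 4·5 + 6)/6 = 30/6 = 5
te_H = (2 + 4·5 + 8)/6 = 30/6 = 5
te_I = (5 + 4·11 + 17)/6 = 66/6 = 11

Forward pass:
ES_A = 0; EF_A = 7
ES_B = 0; EF_B = 6
ES_C = 0; EF_C = 13
ES_D = 7; EF_D = 7+14 = 21
ES_E = max(EF_A=7, EF_C=13) = 13; EF_E = 13+3 = 16
ES_F = max(EF_B=6, EF_D=21) = 21; EF_F = 21+7 = 28
ES_G = max(EF_A=7, EF_E=16) = 16; EF_G = 16+5 = 21
ES_H = 21; EF_H = 21+5 = 26
ES_I = max(EF_F=28, EF_G=21, EF_H=26) = 28; EF_I = 28+11 = 39
Expected project duration μ = 39 days. Critical path: A → D → F → I.

Backward pass:
LF_I = 39; LS_I = 39−11 = 28
LF_H = LS_I = 28; LS_H = 28−5 = 23
LF_G = LS_I = 28; LS_G = 28−5 = 23
LF_F = LS_I = 28; LS_F = 28−7 = 21
LF_E = LS_G = 23; LS_E = 23−3 = 20
LF_D = min(LS_F=21, LS_H=23) = 21; LS_D = 21−14 = 7
LF_C = LS_E = 20; LS_C = 20−13 = 7
LF_B = LS_F = 21; LS_B = 21−6 = 15
LF_A = min(LS_D=7, LS_E=20, LS_G=23) = 7; LS_A = 7−7 = 0
Slack_E = LS_E − ES_E = 20 − 13 = 7

7 days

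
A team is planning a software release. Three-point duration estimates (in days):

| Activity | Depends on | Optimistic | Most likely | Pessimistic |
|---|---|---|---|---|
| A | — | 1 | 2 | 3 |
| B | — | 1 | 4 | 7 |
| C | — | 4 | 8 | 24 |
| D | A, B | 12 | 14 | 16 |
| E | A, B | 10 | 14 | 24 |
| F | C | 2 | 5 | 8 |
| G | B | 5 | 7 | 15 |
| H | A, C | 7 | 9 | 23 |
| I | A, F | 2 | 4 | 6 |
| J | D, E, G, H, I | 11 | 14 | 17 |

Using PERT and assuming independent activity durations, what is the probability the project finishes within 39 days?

te_A = (1 + 4·2 + 3)/6 = 12/6 = 2; σ²_A = ((3−1)/6)² = 0.111
te_B = (1 + 4·4 + 7)/6 = 24/6 = 4; σ²_B = ((7−1)/6)² = 1.000
te_C = (4 + 4·8 + 24)/6 = 60/6 = 10; σ²_C = ((24−4)/6)² = 11.111
te_D = (12 + 4·14 + 16)/6 = 84/6 = 14; σ²_D = ((16−12)/6)² = 0.444
te_E = (10 + 4·14 + 24)/6 = 90/6 = 15; σ²_E = ((24−10)/6)² = 5.444
te_F = (2 + 4·5 + 8)/6 = 30/6 = 5; σ²_F = ((8−2)/6)² = 1.000
te_G = (5 + 4·7 + 15)/6 = 48/6 = 8; σ²_G = ((15−5)/6)² = 2.778
te_H = (7 + 4·9 + 23)/6 = 66/6 = 11; σ²_H = ((23−7)/6)² = 7.111
te_I = (2 + 4·4 + 6)/6 = 24/6 = 4; σ²_I = ((6−2)/6)² = 0.444
te_J = (11 + 4·14 + 17)/6 = 84/6 = 14; σ²_J = ((17−11)/6)² = 1.000

Forward pass:
ES_A = 0; EF_A = 2
ES_B = 0; EF_B = 4
ES_C = 0; EF_C = 10
ES_D = max(EF_A=2, EF_B=4) = 4; EF_D = 4+14 = 18
ES_E = max(EF_A=2, EF_B=4) = 4; EF_E = 4+15 = 19
ES_F = 10; EF_F = 10+5 = 15
ES_G = 4; EF_G = 4+8 = 12
ES_H = max(EF_A=2, EF_C=10) = 10; EF_H = 10+11 = 21
ES_I = max(EF_A=2, EF_F=15) = 15; EF_I = 15+4 = 19
ES_J = max(EF_D=18, EF_E=19, EF_G=12, EF_H=21, EF_I=19) = 21; EF_J = 21+14 = 35
Expected project duration μ = 35 days. Critical path: C → H → J.

Variance along critical path = 11.111 + 7.111 + 1.000 = 19.222; σ = √19.222 = 4.384 days.
Z = (39 − 35) / 4.384 = 0.912
P(T ≤ 39) = Φ(0.912) ≈ 0.819

0.819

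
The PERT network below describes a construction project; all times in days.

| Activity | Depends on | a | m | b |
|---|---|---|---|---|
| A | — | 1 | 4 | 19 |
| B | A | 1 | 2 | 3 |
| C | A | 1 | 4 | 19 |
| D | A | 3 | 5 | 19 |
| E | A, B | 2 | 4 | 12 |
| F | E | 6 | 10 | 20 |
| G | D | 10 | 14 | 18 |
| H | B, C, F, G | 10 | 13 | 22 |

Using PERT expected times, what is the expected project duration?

te_A = (1 + 4·4 + 19)/6 = 36/6 = 6
te_B = (1 + 4·2 + 3)/6 = 12/6 = 2
te_C = (1 + 4·4 + 19)/6 = 36/6 = 6
te_D = (3 + 4·5 + 19)/6 = 42/6 = 7
te_E = (2 + 4·4 + 12)/6 = 30/6 = 5
te_F = (6 + 4·10 + 20)/6 = 66/6 = 11
te_G = (10 + 4·14 + 18)/6 = 84/6 = 14
te_H = (10 + 4·13 + 22)/6 = 84/6 = 14

Forward pass:
ES_A = 0; EF_A = 6
ES_B = 6; EF_B = 6+2 = 8
ES_C = 6; EF_C = 6+6 = 12
ES_D = 6; EF_D = 6+7 = 13
ES_E = max(EF_A=6, EF_B=8) = 8; EF_E = 8+5 = 13
ES_F = 13; EF_F = 13+11 = 24
ES_G = 13; EF_G = 13+14 = 27
ES_H = max(EF_B=8, EF_C=12, EF_F=24, EF_G=27) = 27; EF_H = 27+14 = 41
Expected project duration μ = 41 days. Critical path: A → D → G → H.

41 days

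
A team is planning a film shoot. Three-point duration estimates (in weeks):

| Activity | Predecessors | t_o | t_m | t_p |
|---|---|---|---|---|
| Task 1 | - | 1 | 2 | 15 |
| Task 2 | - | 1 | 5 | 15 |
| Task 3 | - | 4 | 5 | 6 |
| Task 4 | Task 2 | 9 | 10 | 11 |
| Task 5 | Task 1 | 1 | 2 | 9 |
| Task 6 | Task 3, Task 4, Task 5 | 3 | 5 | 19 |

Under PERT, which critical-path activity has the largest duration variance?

Task 6

te_Task 1 = (1 + 4·2 + 15)/6 = 24/6 = 4; σ²_Task 1 = ((15−1)/6)² = 5.444
te_Task 2 = (1 + 4·5 + 15)/6 = 36/6 = 6; σ²_Task 2 = ((15−1)/6)² = 5.444
te_Task 3 = (4 + 4·5 + 6)/6 = 30/6 = 5; σ²_Task 3 = ((6−4)/6)² = 0.111
te_Task 4 = (9 + 4·10 + 11)/6 = 60/6 = 10; σ²_Task 4 = ((11−9)/6)² = 0.111
te_Task 5 = (1 + 4·2 + 9)/6 = 18/6 = 3; σ²_Task 5 = ((9−1)/6)² = 1.778
te_Task 6 = (3 + 4·5 + 19)/6 = 42/6 = 7; σ²_Task 6 = ((19−3)/6)² = 7.111

Forward pass:
ES_Task 1 = 0; EF_Task 1 = 4
ES_Task 2 = 0; EF_Task 2 = 6
ES_Task 3 = 0; EF_Task 3 = 5
ES_Task 4 = 6; EF_Task 4 = 6+10 = 16
ES_Task 5 = 4; EF_Task 5 = 4+3 = 7
ES_Task 6 = max(EF_Task 3=5, EF_Task 4=16, EF_Task 5=7) = 16; EF_Task 6 = 16+7 = 23
Expected project duration μ = 23 weeks. Critical path: Task 2 → Task 4 → Task 6.

Variances on critical path: σ²_Task 2=5.444, σ²_Task 4=0.111, σ²_Task 6=7.111.
Largest is σ²_Task 6 = 7.111.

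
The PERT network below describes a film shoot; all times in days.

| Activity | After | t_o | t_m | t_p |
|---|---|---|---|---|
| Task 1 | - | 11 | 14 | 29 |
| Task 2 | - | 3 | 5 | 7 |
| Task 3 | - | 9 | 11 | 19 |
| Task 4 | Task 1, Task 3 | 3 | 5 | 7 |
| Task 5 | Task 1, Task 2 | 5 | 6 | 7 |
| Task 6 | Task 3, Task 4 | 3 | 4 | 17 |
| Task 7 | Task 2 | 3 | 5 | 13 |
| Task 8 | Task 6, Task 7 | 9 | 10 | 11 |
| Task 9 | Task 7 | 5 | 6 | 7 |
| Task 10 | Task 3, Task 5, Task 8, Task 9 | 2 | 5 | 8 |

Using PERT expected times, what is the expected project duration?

te_Task 1 = (11 + 4·14 + 29)/6 = 96/6 = 16
te_Task 2 = (3 + 4·5 + 7)/6 = 30/6 = 5
te_Task 3 = (9 + 4·11 + 19)/6 = 72/6 = 12
te_Task 4 = (3 + 4·5 + 7)/6 = 30/6 = 5
te_Task 5 = (5 + 4·6 + 7)/6 = 36/6 = 6
te_Task 6 = (3 + 4·4 + 17)/6 = 36/6 = 6
te_Task 7 = (3 + 4·5 + 13)/6 = 36/6 = 6
te_Task 8 = (9 + 4·10 + 11)/6 = 60/6 = 10
te_Task 9 = (5 + 4·6 + 7)/6 = 36/6 = 6
te_Task 10 = (2 + 4·5 + 8)/6 = 30/6 = 5

Forward pass:
ES_Task 1 = 0; EF_Task 1 = 16
ES_Task 2 = 0; EF_Task 2 = 5
ES_Task 3 = 0; EF_Task 3 = 12
ES_Task 4 = max(EF_Task 1=16, EF_Task 3=12) = 16; EF_Task 4 = 16+5 = 21
ES_Task 5 = max(EF_Task 1=16, EF_Task 2=5) = 16; EF_Task 5 = 16+6 = 22
ES_Task 6 = max(EF_Task 3=12, EF_Task 4=21) = 21; EF_Task 6 = 21+6 = 27
ES_Task 7 = 5; EF_Task 7 = 5+6 = 11
ES_Task 8 = max(EF_Task 6=27, EF_Task 7=11) = 27; EF_Task 8 = 27+10 = 37
ES_Task 9 = 11; EF_Task 9 = 11+6 = 17
ES_Task 10 = max(EF_Task 3=12, EF_Task 5=22, EF_Task 8=37, EF_Task 9=17) = 37; EF_Task 10 = 37+5 = 42
Expected project duration μ = 42 days. Critical path: Task 1 → Task 4 → Task 6 → Task 8 → Task 10.

42 days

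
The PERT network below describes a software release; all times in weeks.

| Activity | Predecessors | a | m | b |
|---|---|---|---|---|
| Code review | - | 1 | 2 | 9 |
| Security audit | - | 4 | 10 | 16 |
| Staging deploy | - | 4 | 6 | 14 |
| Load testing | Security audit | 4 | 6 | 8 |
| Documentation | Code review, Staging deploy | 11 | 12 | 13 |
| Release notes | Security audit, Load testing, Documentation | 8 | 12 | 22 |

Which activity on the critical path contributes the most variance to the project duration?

Release notes

te_Code review = (1 + 4·2 + 9)/6 = 18/6 = 3; σ²_Code review = ((9−1)/6)² = 1.778
te_Security audit = (4 + 4·10 + 16)/6 = 60/6 = 10; σ²_Security audit = ((16−4)/6)² = 4.000
te_Staging deploy = (4 + 4·6 + 14)/6 = 42/6 = 7; σ²_Staging deploy = ((14−4)/6)² = 2.778
te_Load testing = (4 + 4·6 + 8)/6 = 36/6 = 6; σ²_Load testing = ((8−4)/6)² = 0.444
te_Documentation = (11 + 4·12 + 13)/6 = 72/6 = 12; σ²_Documentation = ((13−11)/6)² = 0.111
te_Release notes = (8 + 4·12 + 22)/6 = 78/6 = 13; σ²_Release notes = ((22−8)/6)² = 5.444

Forward pass:
ES_Code review = 0; EF_Code review = 3
ES_Security audit = 0; EF_Security audit = 10
ES_Staging deploy = 0; EF_Staging deploy = 7
ES_Load testing = 10; EF_Load testing = 10+6 = 16
ES_Documentation = max(EF_Code review=3, EF_Staging deploy=7) = 7; EF_Documentation = 7+12 = 19
ES_Release notes = max(EF_Security audit=10, EF_Load testing=16, EF_Documentation=19) = 19; EF_Release notes = 19+13 = 32
Expected project duration μ = 32 weeks. Critical path: Staging deploy → Documentation → Release notes.

Variances on critical path: σ²_Staging deploy=2.778, σ²_Documentation=0.111, σ²_Release notes=5.444.
Largest is σ²_Release notes = 5.444.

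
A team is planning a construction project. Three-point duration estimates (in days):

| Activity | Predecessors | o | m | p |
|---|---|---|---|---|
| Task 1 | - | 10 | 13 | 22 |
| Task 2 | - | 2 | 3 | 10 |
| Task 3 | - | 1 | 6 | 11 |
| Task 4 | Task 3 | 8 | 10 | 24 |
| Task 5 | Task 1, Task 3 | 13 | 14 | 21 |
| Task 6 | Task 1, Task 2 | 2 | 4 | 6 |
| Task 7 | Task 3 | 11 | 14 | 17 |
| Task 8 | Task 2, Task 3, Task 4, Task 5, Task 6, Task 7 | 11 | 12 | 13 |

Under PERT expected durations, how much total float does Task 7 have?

9 days

te_Task 1 = (10 + 4·13 + 22)/6 = 84/6 = 14
te_Task 2 = (2 + 4·3 + 10)/6 = 24/6 = 4
te_Task 3 = (1 + 4·6 + 11)/6 = 36/6 = 6
te_Task 4 = (8 + 4·10 + 24)/6 = 72/6 = 12
te_Task 5 = (13 + 4·14 + 21)/6 = 90/6 = 15
te_Task 6 = (2 + 4·4 + 6)/6 = 24/6 = 4
te_Task 7 = (11 + 4·14 + 17)/6 = 84/6 = 14
te_Task 8 = (11 + 4·12 + 13)/6 = 72/6 = 12

Forward pass:
ES_Task 1 = 0; EF_Task 1 = 14
ES_Task 2 = 0; EF_Task 2 = 4
ES_Task 3 = 0; EF_Task 3 = 6
ES_Task 4 = 6; EF_Task 4 = 6+12 = 18
ES_Task 5 = max(EF_Task 1=14, EF_Task 3=6) = 14; EF_Task 5 = 14+15 = 29
ES_Task 6 = max(EF_Task 1=14, EF_Task 2=4) = 14; EF_Task 6 = 14+4 = 18
ES_Task 7 = 6; EF_Task 7 = 6+14 = 20
ES_Task 8 = max(EF_Task 2=4, EF_Task 3=6, EF_Task 4=18, EF_Task 5=29, EF_Task 6=18, EF_Task 7=20) = 29; EF_Task 8 = 29+12 = 41
Expected project duration μ = 41 days. Critical path: Task 1 → Task 5 → Task 8.

Backward pass:
LF_Task 8 = 41; LS_Task 8 = 41−12 = 29
LF_Task 7 = LS_Task 8 = 29; LS_Task 7 = 29−14 = 15
LF_Task 6 = LS_Task 8 = 29; LS_Task 6 = 29−4 = 25
LF_Task 5 = LS_Task 8 = 29; LS_Task 5 = 29−15 = 14
LF_Task 4 = LS_Task 8 = 29; LS_Task 4 = 29−12 = 17
LF_Task 3 = min(LS_Task 4=17, LS_Task 5=14, LS_Task 7=15, LS_Task 8=29) = 14; LS_Task 3 = 14−6 = 8
LF_Task 2 = min(LS_Task 6=25, LS_Task 8=29) = 25; LS_Task 2 = 25−4 = 21
LF_Task 1 = min(LS_Task 5=14, LS_Task 6=25) = 14; LS_Task 1 = 14−14 = 0
Slack_Task 7 = LS_Task 7 − ES_Task 7 = 15 − 6 = 9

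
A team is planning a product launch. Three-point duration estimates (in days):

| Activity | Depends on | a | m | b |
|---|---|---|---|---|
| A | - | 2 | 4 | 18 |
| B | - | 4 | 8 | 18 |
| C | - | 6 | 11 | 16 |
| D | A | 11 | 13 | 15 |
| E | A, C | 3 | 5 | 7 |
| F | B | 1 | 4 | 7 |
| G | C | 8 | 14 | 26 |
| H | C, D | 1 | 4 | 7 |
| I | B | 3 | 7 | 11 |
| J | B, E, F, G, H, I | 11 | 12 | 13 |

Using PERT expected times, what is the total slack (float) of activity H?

3 days

te_A = (2 + 4·4 + 18)/6 = 36/6 = 6
te_B = (4 + 4·8 + 18)/6 = 54/6 = 9
te_C = (6 + 4·11 + 16)/6 = 66/6 = 11
te_D = (11 + 4·13 + 15)/6 = 78/6 = 13
te_E = (3 + 4·5 + 7)/6 = 30/6 = 5
te_F = (1 + 4·4 + 7)/6 = 24/6 = 4
te_G = (8 + 4·14 + 26)/6 = 90/6 = 15
te_H = (1 + 4·4 + 7)/6 = 24/6 = 4
te_I = (3 + 4·7 + 11)/6 = 42/6 = 7
te_J = (11 + 4·12 + 13)/6 = 72/6 = 12

Forward pass:
ES_A = 0; EF_A = 6
ES_B = 0; EF_B = 9
ES_C = 0; EF_C = 11
ES_D = 6; EF_D = 6+13 = 19
ES_E = max(EF_A=6, EF_C=11) = 11; EF_E = 11+5 = 16
ES_F = 9; EF_F = 9+4 = 13
ES_G = 11; EF_G = 11+15 = 26
ES_H = max(EF_C=11, EF_D=19) = 19; EF_H = 19+4 = 23
ES_I = 9; EF_I = 9+7 = 16
ES_J = max(EF_B=9, EF_E=16, EF_F=13, EF_G=26, EF_H=23, EF_I=16) = 26; EF_J = 26+12 = 38
Expected project duration μ = 38 days. Critical path: C → G → J.

Backward pass:
LF_J = 38; LS_J = 38−12 = 26
LF_I = LS_J = 26; LS_I = 26−7 = 19
LF_H = LS_J = 26; LS_H = 26−4 = 22
LF_G = LS_J = 26; LS_G = 26−15 = 11
LF_F = LS_J = 26; LS_F = 26−4 = 22
LF_E = LS_J = 26; LS_E = 26−5 = 21
LF_D = LS_H = 22; LS_D = 22−13 = 9
LF_C = min(LS_E=21, LS_G=11, LS_H=22) = 11; LS_C = 11−11 = 0
LF_B = min(LS_F=22, LS_I=19, LS_J=26) = 19; LS_B = 19−9 = 10
LF_A = min(LS_D=9, LS_E=21) = 9; LS_A = 9−6 = 3
Slack_H = LS_H − ES_H = 22 − 19 = 3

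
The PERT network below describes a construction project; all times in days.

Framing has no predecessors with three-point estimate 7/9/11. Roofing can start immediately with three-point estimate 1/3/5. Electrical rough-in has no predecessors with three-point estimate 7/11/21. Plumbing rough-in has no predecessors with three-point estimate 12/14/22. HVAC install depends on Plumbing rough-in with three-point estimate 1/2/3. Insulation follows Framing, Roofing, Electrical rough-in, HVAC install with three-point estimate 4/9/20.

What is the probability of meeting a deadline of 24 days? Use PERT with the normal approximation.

te_Framing = (7 + 4·9 + 11)/6 = 54/6 = 9; σ²_Framing = ((11−7)/6)² = 0.444
te_Roofing = (1 + 4·3 + 5)/6 = 18/6 = 3; σ²_Roofing = ((5−1)/6)² = 0.444
te_Electrical rough-in = (7 + 4·11 + 21)/6 = 72/6 = 12; σ²_Electrical rough-in = ((21−7)/6)² = 5.444
te_Plumbing rough-in = (12 + 4·14 + 22)/6 = 90/6 = 15; σ²_Plumbing rough-in = ((22−12)/6)² = 2.778
te_HVAC install = (1 + 4·2 + 3)/6 = 12/6 = 2; σ²_HVAC install = ((3−1)/6)² = 0.111
te_Insulation = (4 + 4·9 + 20)/6 = 60/6 = 10; σ²_Insulation = ((20−4)/6)² = 7.111

Forward pass:
ES_Framing = 0; EF_Framing = 9
ES_Roofing = 0; EF_Roofing = 3
ES_Electrical rough-in = 0; EF_Electrical rough-in = 12
ES_Plumbing rough-in = 0; EF_Plumbing rough-in = 15
ES_HVAC install = 15; EF_HVAC install = 15+2 = 17
ES_Insulation = max(EF_Framing=9, EF_Roofing=3, EF_Electrical rough-in=12, EF_HVAC install=17) = 17; EF_Insulation = 17+10 = 27
Expected project duration μ = 27 days. Critical path: Plumbing rough-in → HVAC install → Insulation.

Variance along critical path = 2.778 + 0.111 + 7.111 = 10.000; σ = √10.000 = 3.162 days.
Z = (24 − 27) / 3.162 = -0.949
P(T ≤ 24) = Φ(-0.949) ≈ 0.171

0.171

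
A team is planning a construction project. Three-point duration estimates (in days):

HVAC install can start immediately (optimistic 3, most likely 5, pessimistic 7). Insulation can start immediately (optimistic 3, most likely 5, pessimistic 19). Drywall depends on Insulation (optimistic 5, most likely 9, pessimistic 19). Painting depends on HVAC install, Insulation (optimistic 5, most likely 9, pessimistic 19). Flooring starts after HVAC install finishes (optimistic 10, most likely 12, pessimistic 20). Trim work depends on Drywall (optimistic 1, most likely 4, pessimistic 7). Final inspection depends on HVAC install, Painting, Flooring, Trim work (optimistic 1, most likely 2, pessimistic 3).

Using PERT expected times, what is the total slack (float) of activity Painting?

4 days

te_HVAC install = (3 + 4·5 + 7)/6 = 30/6 = 5
te_Insulation = (3 + 4·5 + 19)/6 = 42/6 = 7
te_Drywall = (5 + 4·9 + 19)/6 = 60/6 = 10
te_Painting = (5 + 4·9 + 19)/6 = 60/6 = 10
te_Flooring = (10 + 4·12 + 20)/6 = 78/6 = 13
te_Trim work = (1 + 4·4 + 7)/6 = 24/6 = 4
te_Final inspection = (1 + 4·2 + 3)/6 = 12/6 = 2

Forward pass:
ES_HVAC install = 0; EF_HVAC install = 5
ES_Insulation = 0; EF_Insulation = 7
ES_Drywall = 7; EF_Drywall = 7+10 = 17
ES_Painting = max(EF_HVAC install=5, EF_Insulation=7) = 7; EF_Painting = 7+10 = 17
ES_Flooring = 5; EF_Flooring = 5+13 = 18
ES_Trim work = 17; EF_Trim work = 17+4 = 21
ES_Final inspection = max(EF_HVAC install=5, EF_Painting=17, EF_Flooring=18, EF_Trim work=21) = 21; EF_Final inspection = 21+2 = 23
Expected project duration μ = 23 days. Critical path: Insulation → Drywall → Trim work → Final inspection.

Backward pass:
LF_Final inspection = 23; LS_Final inspection = 23−2 = 21
LF_Trim work = LS_Final inspection = 21; LS_Trim work = 21−4 = 17
LF_Flooring = LS_Final inspection = 21; LS_Flooring = 21−13 = 8
LF_Painting = LS_Final inspection = 21; LS_Painting = 21−10 = 11
LF_Drywall = LS_Trim work = 17; LS_Drywall = 17−10 = 7
LF_Insulation = min(LS_Drywall=7, LS_Painting=11) = 7; LS_Insulation = 7−7 = 0
LF_HVAC install = min(LS_Painting=11, LS_Flooring=8, LS_Final inspection=21) = 8; LS_HVAC install = 8−5 = 3
Slack_Painting = LS_Painting − ES_Painting = 11 − 7 = 4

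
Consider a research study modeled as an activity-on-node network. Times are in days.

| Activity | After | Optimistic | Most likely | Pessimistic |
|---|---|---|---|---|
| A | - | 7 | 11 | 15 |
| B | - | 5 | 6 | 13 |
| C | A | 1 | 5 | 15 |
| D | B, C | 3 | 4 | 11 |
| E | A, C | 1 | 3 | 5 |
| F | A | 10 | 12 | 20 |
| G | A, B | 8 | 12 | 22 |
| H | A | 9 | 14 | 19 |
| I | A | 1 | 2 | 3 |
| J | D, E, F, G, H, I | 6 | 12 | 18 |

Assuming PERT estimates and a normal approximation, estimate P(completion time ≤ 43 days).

te_A = (7 + 4·11 + 15)/6 = 66/6 = 11; σ²_A = ((15−7)/6)² = 1.778
te_B = (5 + 4·6 + 13)/6 = 42/6 = 7; σ²_B = ((13−5)/6)² = 1.778
te_C = (1 + 4·5 + 15)/6 = 36/6 = 6; σ²_C = ((15−1)/6)² = 5.444
te_D = (3 + 4·4 + 11)/6 = 30/6 = 5; σ²_D = ((11−3)/6)² = 1.778
te_E = (1 + 4·3 + 5)/6 = 18/6 = 3; σ²_E = ((5−1)/6)² = 0.444
te_F = (10 + 4·12 + 20)/6 = 78/6 = 13; σ²_F = ((20−10)/6)² = 2.778
te_G = (8 + 4·12 + 22)/6 = 78/6 = 13; σ²_G = ((22−8)/6)² = 5.444
te_H = (9 + 4·14 + 19)/6 = 84/6 = 14; σ²_H = ((19−9)/6)² = 2.778
te_I = (1 + 4·2 + 3)/6 = 12/6 = 2; σ²_I = ((3−1)/6)² = 0.111
te_J = (6 + 4·12 + 18)/6 = 72/6 = 12; σ²_J = ((18−6)/6)² = 4.000

Forward pass:
ES_A = 0; EF_A = 11
ES_B = 0; EF_B = 7
ES_C = 11; EF_C = 11+6 = 17
ES_D = max(EF_B=7, EF_C=17) = 17; EF_D = 17+5 = 22
ES_E = max(EF_A=11, EF_C=17) = 17; EF_E = 17+3 = 20
ES_F = 11; EF_F = 11+13 = 24
ES_G = max(EF_A=11, EF_B=7) = 11; EF_G = 11+13 = 24
ES_H = 11; EF_H = 11+14 = 25
ES_I = 11; EF_I = 11+2 = 13
ES_J = max(EF_D=22, EF_E=20, EF_F=24, EF_G=24, EF_H=25, EF_I=13) = 25; EF_J = 25+12 = 37
Expected project duration μ = 37 days. Critical path: A → H → J.

Variance along critical path = 1.778 + 2.778 + 4.000 = 8.556; σ = √8.556 = 2.925 days.
Z = (43 − 37) / 2.925 = 2.051
P(T ≤ 43) = Φ(2.051) ≈ 0.980

0.980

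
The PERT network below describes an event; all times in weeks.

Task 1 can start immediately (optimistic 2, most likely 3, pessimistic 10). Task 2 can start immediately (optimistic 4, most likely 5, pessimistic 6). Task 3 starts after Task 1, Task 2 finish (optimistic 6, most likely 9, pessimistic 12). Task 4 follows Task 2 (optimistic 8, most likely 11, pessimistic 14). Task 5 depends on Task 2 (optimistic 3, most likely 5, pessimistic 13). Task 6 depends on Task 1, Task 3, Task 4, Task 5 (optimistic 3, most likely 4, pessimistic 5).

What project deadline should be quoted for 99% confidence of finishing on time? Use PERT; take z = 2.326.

22.6 weeks

te_Task 1 = (2 + 4·3 + 10)/6 = 24/6 = 4; σ²_Task 1 = ((10−2)/6)² = 1.778
te_Task 2 = (4 + 4·5 + 6)/6 = 30/6 = 5; σ²_Task 2 = ((6−4)/6)² = 0.111
te_Task 3 = (6 + 4·9 + 12)/6 = 54/6 = 9; σ²_Task 3 = ((12−6)/6)² = 1.000
te_Task 4 = (8 + 4·11 + 14)/6 = 66/6 = 11; σ²_Task 4 = ((14−8)/6)² = 1.000
te_Task 5 = (3 + 4·5 + 13)/6 = 36/6 = 6; σ²_Task 5 = ((13−3)/6)² = 2.778
te_Task 6 = (3 + 4·4 + 5)/6 = 24/6 = 4; σ²_Task 6 = ((5−3)/6)² = 0.111

Forward pass:
ES_Task 1 = 0; EF_Task 1 = 4
ES_Task 2 = 0; EF_Task 2 = 5
ES_Task 3 = max(EF_Task 1=4, EF_Task 2=5) = 5; EF_Task 3 = 5+9 = 14
ES_Task 4 = 5; EF_Task 4 = 5+11 = 16
ES_Task 5 = 5; EF_Task 5 = 5+6 = 11
ES_Task 6 = max(EF_Task 1=4, EF_Task 3=14, EF_Task 4=16, EF_Task 5=11) = 16; EF_Task 6 = 16+4 = 20
Expected project duration μ = 20 weeks. Critical path: Task 2 → Task 4 → Task 6.

Variance along critical path = 0.111 + 1.000 + 0.111 = 1.222; σ = 1.106 weeks.
D = μ + z·σ = 20 + 2.326·1.106 = 22.6 weeks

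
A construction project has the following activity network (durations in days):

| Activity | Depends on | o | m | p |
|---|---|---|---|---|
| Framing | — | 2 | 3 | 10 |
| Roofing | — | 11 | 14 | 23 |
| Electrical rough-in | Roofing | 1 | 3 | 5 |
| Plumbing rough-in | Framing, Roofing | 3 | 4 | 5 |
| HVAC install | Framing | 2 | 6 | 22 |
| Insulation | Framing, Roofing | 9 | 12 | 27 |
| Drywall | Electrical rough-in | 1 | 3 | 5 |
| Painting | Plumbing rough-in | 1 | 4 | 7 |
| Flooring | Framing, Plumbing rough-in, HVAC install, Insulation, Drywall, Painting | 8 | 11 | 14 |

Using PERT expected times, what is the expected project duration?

40 days

te_Framing = (2 + 4·3 + 10)/6 = 24/6 = 4
te_Roofing = (11 + 4·14 + 23)/6 = 90/6 = 15
te_Electrical rough-in = (1 + 4·3 + 5)/6 = 18/6 = 3
te_Plumbing rough-in = (3 + 4·4 + 5)/6 = 24/6 = 4
te_HVAC install = (2 + 4·6 + 22)/6 = 48/6 = 8
te_Insulation = (9 + 4·12 + 27)/6 = 84/6 = 14
te_Drywall = (1 + 4·3 + 5)/6 = 18/6 = 3
te_Painting = (1 + 4·4 + 7)/6 = 24/6 = 4
te_Flooring = (8 + 4·11 + 14)/6 = 66/6 = 11

Forward pass:
ES_Framing = 0; EF_Framing = 4
ES_Roofing = 0; EF_Roofing = 15
ES_Electrical rough-in = 15; EF_Electrical rough-in = 15+3 = 18
ES_Plumbing rough-in = max(EF_Framing=4, EF_Roofing=15) = 15; EF_Plumbing rough-in = 15+4 = 19
ES_HVAC install = 4; EF_HVAC install = 4+8 = 12
ES_Insulation = max(EF_Framing=4, EF_Roofing=15) = 15; EF_Insulation = 15+14 = 29
ES_Drywall = 18; EF_Drywall = 18+3 = 21
ES_Painting = 19; EF_Painting = 19+4 = 23
ES_Flooring = max(EF_Framing=4, EF_Plumbing rough-in=19, EF_HVAC install=12, EF_Insulation=29, EF_Drywall=21, EF_Painting=23) = 29; EF_Flooring = 29+11 = 40
Expected project duration μ = 40 days. Critical path: Roofing → Insulation → Flooring.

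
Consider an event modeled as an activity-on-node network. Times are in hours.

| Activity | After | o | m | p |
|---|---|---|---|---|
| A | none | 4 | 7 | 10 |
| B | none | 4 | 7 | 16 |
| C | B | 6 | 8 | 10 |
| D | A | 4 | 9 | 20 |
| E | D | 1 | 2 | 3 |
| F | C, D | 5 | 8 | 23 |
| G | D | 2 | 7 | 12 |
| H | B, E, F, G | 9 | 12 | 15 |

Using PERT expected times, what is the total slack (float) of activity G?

3 hours

te_A = (4 + 4·7 + 10)/6 = 42/6 = 7
te_B = (4 + 4·7 + 16)/6 = 48/6 = 8
te_C = (6 + 4·8 + 10)/6 = 48/6 = 8
te_D = (4 + 4·9 + 20)/6 = 60/6 = 10
te_E = (1 + 4·2 + 3)/6 = 12/6 = 2
te_F = (5 + 4·8 + 23)/6 = 60/6 = 10
te_G = (2 + 4·7 + 12)/6 = 42/6 = 7
te_H = (9 + 4·12 + 15)/6 = 72/6 = 12

Forward pass:
ES_A = 0; EF_A = 7
ES_B = 0; EF_B = 8
ES_C = 8; EF_C = 8+8 = 16
ES_D = 7; EF_D = 7+10 = 17
ES_E = 17; EF_E = 17+2 = 19
ES_F = max(EF_C=16, EF_D=17) = 17; EF_F = 17+10 = 27
ES_G = 17; EF_G = 17+7 = 24
ES_H = max(EF_B=8, EF_E=19, EF_F=27, EF_G=24) = 27; EF_H = 27+12 = 39
Expected project duration μ = 39 hours. Critical path: A → D → F → H.

Backward pass:
LF_H = 39; LS_H = 39−12 = 27
LF_G = LS_H = 27; LS_G = 27−7 = 20
LF_F = LS_H = 27; LS_F = 27−10 = 17
LF_E = LS_H = 27; LS_E = 27−2 = 25
LF_D = min(LS_E=25, LS_F=17, LS_G=20) = 17; LS_D = 17−10 = 7
LF_C = LS_F = 17; LS_C = 17−8 = 9
LF_B = min(LS_C=9, LS_H=27) = 9; LS_B = 9−8 = 1
LF_A = LS_D = 7; LS_A = 7−7 = 0
Slack_G = LS_G − ES_G = 20 − 17 = 3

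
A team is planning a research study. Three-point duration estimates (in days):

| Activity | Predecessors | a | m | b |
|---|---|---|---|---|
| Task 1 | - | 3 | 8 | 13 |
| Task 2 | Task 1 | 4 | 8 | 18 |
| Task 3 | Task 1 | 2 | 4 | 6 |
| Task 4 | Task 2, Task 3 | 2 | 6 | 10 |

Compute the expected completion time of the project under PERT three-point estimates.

te_Task 1 = (3 + 4·8 + 13)/6 = 48/6 = 8
te_Task 2 = (4 + 4·8 + 18)/6 = 54/6 = 9
te_Task 3 = (2 + 4·4 + 6)/6 = 24/6 = 4
te_Task 4 = (2 + 4·6 + 10)/6 = 36/6 = 6

Forward pass:
ES_Task 1 = 0; EF_Task 1 = 8
ES_Task 2 = 8; EF_Task 2 = 8+9 = 17
ES_Task 3 = 8; EF_Task 3 = 8+4 = 12
ES_Task 4 = max(EF_Task 2=17, EF_Task 3=12) = 17; EF_Task 4 = 17+6 = 23
Expected project duration μ = 23 days. Critical path: Task 1 → Task 2 → Task 4.

23 days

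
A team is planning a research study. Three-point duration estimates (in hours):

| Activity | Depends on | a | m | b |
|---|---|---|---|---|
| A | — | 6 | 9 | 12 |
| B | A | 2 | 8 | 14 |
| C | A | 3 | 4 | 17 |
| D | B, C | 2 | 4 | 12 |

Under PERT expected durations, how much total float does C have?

te_A = (6 + 4·9 + 12)/6 = 54/6 = 9
te_B = (2 + 4·8 + 14)/6 = 48/6 = 8
te_C = (3 + 4·4 + 17)/6 = 36/6 = 6
te_D = (2 + 4·4 + 12)/6 = 30/6 = 5

Forward pass:
ES_A = 0; EF_A = 9
ES_B = 9; EF_B = 9+8 = 17
ES_C = 9; EF_C = 9+6 = 15
ES_D = max(EF_B=17, EF_C=15) = 17; EF_D = 17+5 = 22
Expected project duration μ = 22 hours. Critical path: A → B → D.

Backward pass:
LF_D = 22; LS_D = 22−5 = 17
LF_C = LS_D = 17; LS_C = 17−6 = 11
LF_B = LS_D = 17; LS_B = 17−8 = 9
LF_A = min(LS_B=9, LS_C=11) = 9; LS_A = 9−9 = 0
Slack_C = LS_C − ES_C = 11 − 9 = 2

2 hours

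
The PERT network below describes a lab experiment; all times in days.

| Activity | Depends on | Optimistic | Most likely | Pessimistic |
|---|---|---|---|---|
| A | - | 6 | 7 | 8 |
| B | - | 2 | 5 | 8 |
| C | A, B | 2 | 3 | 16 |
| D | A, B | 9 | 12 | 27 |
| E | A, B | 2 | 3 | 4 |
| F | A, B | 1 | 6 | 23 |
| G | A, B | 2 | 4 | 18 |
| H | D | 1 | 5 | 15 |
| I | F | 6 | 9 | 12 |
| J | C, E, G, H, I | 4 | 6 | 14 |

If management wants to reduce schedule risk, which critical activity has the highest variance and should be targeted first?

te_A = (6 + 4·7 + 8)/6 = 42/6 = 7; σ²_A = ((8−6)/6)² = 0.111
te_B = (2 + 4·5 + 8)/6 = 30/6 = 5; σ²_B = ((8−2)/6)² = 1.000
te_C = (2 + 4·3 + 16)/6 = 30/6 = 5; σ²_C = ((16−2)/6)² = 5.444
te_D = (9 + 4·12 + 27)/6 = 84/6 = 14; σ²_D = ((27−9)/6)² = 9.000
te_E = (2 + 4·3 + 4)/6 = 18/6 = 3; σ²_E = ((4−2)/6)² = 0.111
te_F = (1 + 4·6 + 23)/6 = 48/6 = 8; σ²_F = ((23−1)/6)² = 13.444
te_G = (2 + 4·4 + 18)/6 = 36/6 = 6; σ²_G = ((18−2)/6)² = 7.111
te_H = (1 + 4·5 + 15)/6 = 36/6 = 6; σ²_H = ((15−1)/6)² = 5.444
te_I = (6 + 4·9 + 12)/6 = 54/6 = 9; σ²_I = ((12−6)/6)² = 1.000
te_J = (4 + 4·6 + 14)/6 = 42/6 = 7; σ²_J = ((14−4)/6)² = 2.778

Forward pass:
ES_A = 0; EF_A = 7
ES_B = 0; EF_B = 5
ES_C = max(EF_A=7, EF_B=5) = 7; EF_C = 7+5 = 12
ES_D = max(EF_A=7, EF_B=5) = 7; EF_D = 7+14 = 21
ES_E = max(EF_A=7, EF_B=5) = 7; EF_E = 7+3 = 10
ES_F = max(EF_A=7, EF_B=5) = 7; EF_F = 7+8 = 15
ES_G = max(EF_A=7, EF_B=5) = 7; EF_G = 7+6 = 13
ES_H = 21; EF_H = 21+6 = 27
ES_I = 15; EF_I = 15+9 = 24
ES_J = max(EF_C=12, EF_E=10, EF_G=13, EF_H=27, EF_I=24) = 27; EF_J = 27+7 = 34
Expected project duration μ = 34 days. Critical path: A → D → H → J.

Variances on critical path: σ²_A=0.111, σ²_D=9.000, σ²_H=5.444, σ²_J=2.778.
Largest is σ²_D = 9.000.

D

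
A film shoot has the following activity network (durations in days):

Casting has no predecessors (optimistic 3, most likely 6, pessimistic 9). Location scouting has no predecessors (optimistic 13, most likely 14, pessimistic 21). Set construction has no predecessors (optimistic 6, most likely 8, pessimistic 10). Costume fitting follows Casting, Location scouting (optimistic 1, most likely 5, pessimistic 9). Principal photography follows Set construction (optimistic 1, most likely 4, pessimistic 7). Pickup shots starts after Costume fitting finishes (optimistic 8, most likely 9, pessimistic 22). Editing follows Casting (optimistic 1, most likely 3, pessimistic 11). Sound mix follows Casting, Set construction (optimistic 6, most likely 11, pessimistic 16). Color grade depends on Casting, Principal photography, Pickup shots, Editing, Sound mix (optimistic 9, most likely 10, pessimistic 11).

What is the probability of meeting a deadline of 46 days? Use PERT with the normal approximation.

0.951

te_Casting = (3 + 4·6 + 9)/6 = 36/6 = 6; σ²_Casting = ((9−3)/6)² = 1.000
te_Location scouting = (13 + 4·14 + 21)/6 = 90/6 = 15; σ²_Location scouting = ((21−13)/6)² = 1.778
te_Set construction = (6 + 4·8 + 10)/6 = 48/6 = 8; σ²_Set construction = ((10−6)/6)² = 0.444
te_Costume fitting = (1 + 4·5 + 9)/6 = 30/6 = 5; σ²_Costume fitting = ((9−1)/6)² = 1.778
te_Principal photography = (1 + 4·4 + 7)/6 = 24/6 = 4; σ²_Principal photography = ((7−1)/6)² = 1.000
te_Pickup shots = (8 + 4·9 + 22)/6 = 66/6 = 11; σ²_Pickup shots = ((22−8)/6)² = 5.444
te_Editing = (1 + 4·3 + 11)/6 = 24/6 = 4; σ²_Editing = ((11−1)/6)² = 2.778
te_Sound mix = (6 + 4·11 + 16)/6 = 66/6 = 11; σ²_Sound mix = ((16−6)/6)² = 2.778
te_Color grade = (9 + 4·10 + 11)/6 = 60/6 = 10; σ²_Color grade = ((11−9)/6)² = 0.111

Forward pass:
ES_Casting = 0; EF_Casting = 6
ES_Location scouting = 0; EF_Location scouting = 15
ES_Set construction = 0; EF_Set construction = 8
ES_Costume fitting = max(EF_Casting=6, EF_Location scouting=15) = 15; EF_Costume fitting = 15+5 = 20
ES_Principal photography = 8; EF_Principal photography = 8+4 = 12
ES_Pickup shots = 20; EF_Pickup shots = 20+11 = 31
ES_Editing = 6; EF_Editing = 6+4 = 10
ES_Sound mix = max(EF_Casting=6, EF_Set construction=8) = 8; EF_Sound mix = 8+11 = 19
ES_Color grade = max(EF_Casting=6, EF_Principal photography=12, EF_Pickup shots=31, EF_Editing=10, EF_Sound mix=19) = 31; EF_Color grade = 31+10 = 41
Expected project duration μ = 41 days. Critical path: Location scouting → Costume fitting → Pickup shots → Color grade.

Variance along critical path = 1.778 + 1.778 + 5.444 + 0.111 = 9.111; σ = √9.111 = 3.018 days.
Z = (46 − 41) / 3.018 = 1.656
P(T ≤ 46) = Φ(1.656) ≈ 0.951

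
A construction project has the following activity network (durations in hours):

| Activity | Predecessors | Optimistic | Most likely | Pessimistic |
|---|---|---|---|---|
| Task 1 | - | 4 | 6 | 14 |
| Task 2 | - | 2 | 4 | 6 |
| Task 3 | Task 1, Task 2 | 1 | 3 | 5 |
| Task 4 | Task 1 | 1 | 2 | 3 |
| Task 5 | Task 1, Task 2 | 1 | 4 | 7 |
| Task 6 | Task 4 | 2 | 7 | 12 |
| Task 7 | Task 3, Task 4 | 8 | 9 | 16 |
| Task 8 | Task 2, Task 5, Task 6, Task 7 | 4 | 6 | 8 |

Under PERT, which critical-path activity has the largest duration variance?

te_Task 1 = (4 + 4·6 + 14)/6 = 42/6 = 7; σ²_Task 1 = ((14−4)/6)² = 2.778
te_Task 2 = (2 + 4·4 + 6)/6 = 24/6 = 4; σ²_Task 2 = ((6−2)/6)² = 0.444
te_Task 3 = (1 + 4·3 + 5)/6 = 18/6 = 3; σ²_Task 3 = ((5−1)/6)² = 0.444
te_Task 4 = (1 + 4·2 + 3)/6 = 12/6 = 2; σ²_Task 4 = ((3−1)/6)² = 0.111
te_Task 5 = (1 + 4·4 + 7)/6 = 24/6 = 4; σ²_Task 5 = ((7−1)/6)² = 1.000
te_Task 6 = (2 + 4·7 + 12)/6 = 42/6 = 7; σ²_Task 6 = ((12−2)/6)² = 2.778
te_Task 7 = (8 + 4·9 + 16)/6 = 60/6 = 10; σ²_Task 7 = ((16−8)/6)² = 1.778
te_Task 8 = (4 + 4·6 + 8)/6 = 36/6 = 6; σ²_Task 8 = ((8−4)/6)² = 0.444

Forward pass:
ES_Task 1 = 0; EF_Task 1 = 7
ES_Task 2 = 0; EF_Task 2 = 4
ES_Task 3 = max(EF_Task 1=7, EF_Task 2=4) = 7; EF_Task 3 = 7+3 = 10
ES_Task 4 = 7; EF_Task 4 = 7+2 = 9
ES_Task 5 = max(EF_Task 1=7, EF_Task 2=4) = 7; EF_Task 5 = 7+4 = 11
ES_Task 6 = 9; EF_Task 6 = 9+7 = 16
ES_Task 7 = max(EF_Task 3=10, EF_Task 4=9) = 10; EF_Task 7 = 10+10 = 20
ES_Task 8 = max(EF_Task 2=4, EF_Task 5=11, EF_Task 6=16, EF_Task 7=20) = 20; EF_Task 8 = 20+6 = 26
Expected project duration μ = 26 hours. Critical path: Task 1 → Task 3 → Task 7 → Task 8.

Variances on critical path: σ²_Task 1=2.778, σ²_Task 3=0.444, σ²_Task 7=1.778, σ²_Task 8=0.444.
Largest is σ²_Task 1 = 2.778.

Task 1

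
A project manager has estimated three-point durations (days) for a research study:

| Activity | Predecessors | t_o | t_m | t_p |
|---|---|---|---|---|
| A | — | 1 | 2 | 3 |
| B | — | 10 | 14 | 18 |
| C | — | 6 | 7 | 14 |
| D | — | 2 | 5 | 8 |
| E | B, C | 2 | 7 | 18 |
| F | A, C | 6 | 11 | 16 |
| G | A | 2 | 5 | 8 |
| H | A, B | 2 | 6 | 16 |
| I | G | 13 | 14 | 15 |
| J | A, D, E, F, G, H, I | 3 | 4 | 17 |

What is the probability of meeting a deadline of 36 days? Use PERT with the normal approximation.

0.983

te_A = (1 + 4·2 + 3)/6 = 12/6 = 2; σ²_A = ((3−1)/6)² = 0.111
te_B = (10 + 4·14 + 18)/6 = 84/6 = 14; σ²_B = ((18−10)/6)² = 1.778
te_C = (6 + 4·7 + 14)/6 = 48/6 = 8; σ²_C = ((14−6)/6)² = 1.778
te_D = (2 + 4·5 + 8)/6 = 30/6 = 5; σ²_D = ((8−2)/6)² = 1.000
te_E = (2 + 4·7 + 18)/6 = 48/6 = 8; σ²_E = ((18−2)/6)² = 7.111
te_F = (6 + 4·11 + 16)/6 = 66/6 = 11; σ²_F = ((16−6)/6)² = 2.778
te_G = (2 + 4·5 + 8)/6 = 30/6 = 5; σ²_G = ((8−2)/6)² = 1.000
te_H = (2 + 4·6 + 16)/6 = 42/6 = 7; σ²_H = ((16−2)/6)² = 5.444
te_I = (13 + 4·14 + 15)/6 = 84/6 = 14; σ²_I = ((15−13)/6)² = 0.111
te_J = (3 + 4·4 + 17)/6 = 36/6 = 6; σ²_J = ((17−3)/6)² = 5.444

Forward pass:
ES_A = 0; EF_A = 2
ES_B = 0; EF_B = 14
ES_C = 0; EF_C = 8
ES_D = 0; EF_D = 5
ES_E = max(EF_B=14, EF_C=8) = 14; EF_E = 14+8 = 22
ES_F = max(EF_A=2, EF_C=8) = 8; EF_F = 8+11 = 19
ES_G = 2; EF_G = 2+5 = 7
ES_H = max(EF_A=2, EF_B=14) = 14; EF_H = 14+7 = 21
ES_I = 7; EF_I = 7+14 = 21
ES_J = max(EF_A=2, EF_D=5, EF_E=22, EF_F=19, EF_G=7, EF_H=21, EF_I=21) = 22; EF_J = 22+6 = 28
Expected project duration μ = 28 days. Critical path: B → E → J.

Variance along critical path = 1.778 + 7.111 + 5.444 = 14.333; σ = √14.333 = 3.786 days.
Z = (36 − 28) / 3.786 = 2.113
P(T ≤ 36) = Φ(2.113) ≈ 0.983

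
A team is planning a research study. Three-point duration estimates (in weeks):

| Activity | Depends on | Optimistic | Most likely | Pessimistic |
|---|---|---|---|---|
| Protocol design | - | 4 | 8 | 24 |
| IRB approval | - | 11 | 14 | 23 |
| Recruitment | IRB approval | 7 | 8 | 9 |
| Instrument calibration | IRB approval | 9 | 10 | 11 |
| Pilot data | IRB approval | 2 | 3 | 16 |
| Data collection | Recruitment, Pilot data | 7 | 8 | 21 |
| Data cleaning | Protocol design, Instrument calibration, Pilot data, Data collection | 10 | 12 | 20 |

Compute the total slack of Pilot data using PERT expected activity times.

te_Protocol design = (4 + 4·8 + 24)/6 = 60/6 = 10
te_IRB approval = (11 + 4·14 + 23)/6 = 90/6 = 15
te_Recruitment = (7 + 4·8 + 9)/6 = 48/6 = 8
te_Instrument calibration = (9 + 4·10 + 11)/6 = 60/6 = 10
te_Pilot data = (2 + 4·3 + 16)/6 = 30/6 = 5
te_Data collection = (7 + 4·8 + 21)/6 = 60/6 = 10
te_Data cleaning = (10 + 4·12 + 20)/6 = 78/6 = 13

Forward pass:
ES_Protocol design = 0; EF_Protocol design = 10
ES_IRB approval = 0; EF_IRB approval = 15
ES_Recruitment = 15; EF_Recruitment = 15+8 = 23
ES_Instrument calibration = 15; EF_Instrument calibration = 15+10 = 25
ES_Pilot data = 15; EF_Pilot data = 15+5 = 20
ES_Data collection = max(EF_Recruitment=23, EF_Pilot data=20) = 23; EF_Data collection = 23+10 = 33
ES_Data cleaning = max(EF_Protocol design=10, EF_Instrument calibration=25, EF_Pilot data=20, EF_Data collection=33) = 33; EF_Data cleaning = 33+13 = 46
Expected project duration μ = 46 weeks. Critical path: IRB approval → Recruitment → Data collection → Data cleaning.

Backward pass:
LF_Data cleaning = 46; LS_Data cleaning = 46−13 = 33
LF_Data collection = LS_Data cleaning = 33; LS_Data collection = 33−10 = 23
LF_Pilot data = min(LS_Data collection=23, LS_Data cleaning=33) = 23; LS_Pilot data = 23−5 = 18
LF_Instrument calibration = LS_Data cleaning = 33; LS_Instrument calibration = 33−10 = 23
LF_Recruitment = LS_Data collection = 23; LS_Recruitment = 23−8 = 15
LF_IRB approval = min(LS_Recruitment=15, LS_Instrument calibration=23, LS_Pilot data=18) = 15; LS_IRB approval = 15−15 = 0
LF_Protocol design = LS_Data cleaning = 33; LS_Protocol design = 33−10 = 23
Slack_Pilot data = LS_Pilot data − ES_Pilot data = 18 − 15 = 3

3 weeks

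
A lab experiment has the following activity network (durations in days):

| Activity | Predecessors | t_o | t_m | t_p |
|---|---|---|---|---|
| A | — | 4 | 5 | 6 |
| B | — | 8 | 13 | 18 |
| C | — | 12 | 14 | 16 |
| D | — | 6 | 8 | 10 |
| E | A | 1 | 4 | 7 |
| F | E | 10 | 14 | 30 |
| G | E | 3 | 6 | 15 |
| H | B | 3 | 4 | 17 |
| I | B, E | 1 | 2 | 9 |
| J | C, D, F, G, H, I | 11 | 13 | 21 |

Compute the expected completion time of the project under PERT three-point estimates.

39 days

te_A = (4 + 4·5 + 6)/6 = 30/6 = 5
te_B = (8 + 4·13 + 18)/6 = 78/6 = 13
te_C = (12 + 4·14 + 16)/6 = 84/6 = 14
te_D = (6 + 4·8 + 10)/6 = 48/6 = 8
te_E = (1 + 4·4 + 7)/6 = 24/6 = 4
te_F = (10 + 4·14 + 30)/6 = 96/6 = 16
te_G = (3 + 4·6 + 15)/6 = 42/6 = 7
te_H = (3 + 4·4 + 17)/6 = 36/6 = 6
te_I = (1 + 4·2 + 9)/6 = 18/6 = 3
te_J = (11 + 4·13 + 21)/6 = 84/6 = 14

Forward pass:
ES_A = 0; EF_A = 5
ES_B = 0; EF_B = 13
ES_C = 0; EF_C = 14
ES_D = 0; EF_D = 8
ES_E = 5; EF_E = 5+4 = 9
ES_F = 9; EF_F = 9+16 = 25
ES_G = 9; EF_G = 9+7 = 16
ES_H = 13; EF_H = 13+6 = 19
ES_I = max(EF_B=13, EF_E=9) = 13; EF_I = 13+3 = 16
ES_J = max(EF_C=14, EF_D=8, EF_F=25, EF_G=16, EF_H=19, EF_I=16) = 25; EF_J = 25+14 = 39
Expected project duration μ = 39 days. Critical path: A → E → F → J.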